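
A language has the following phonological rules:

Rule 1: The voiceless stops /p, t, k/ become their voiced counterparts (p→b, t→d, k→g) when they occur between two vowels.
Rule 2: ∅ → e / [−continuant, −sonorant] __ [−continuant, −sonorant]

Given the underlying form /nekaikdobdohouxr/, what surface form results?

negaikedobedohouxr

Rule 1 (intervocalic voicing): /k/ is a voiceless stop between vowels /e/ and /a/, so it voices to [g]. /nekaikdobdohouxr/ → negaikdobdohouxr.
Rule 2 (stop-cluster e-epenthesis): /k/ and /d/ form a stop–stop cluster, so [e] is inserted between them. /b/ and /d/ form a stop–stop cluster, so [e] is inserted between them. /negaikdobdohouxr/ → negaikedobedohouxr.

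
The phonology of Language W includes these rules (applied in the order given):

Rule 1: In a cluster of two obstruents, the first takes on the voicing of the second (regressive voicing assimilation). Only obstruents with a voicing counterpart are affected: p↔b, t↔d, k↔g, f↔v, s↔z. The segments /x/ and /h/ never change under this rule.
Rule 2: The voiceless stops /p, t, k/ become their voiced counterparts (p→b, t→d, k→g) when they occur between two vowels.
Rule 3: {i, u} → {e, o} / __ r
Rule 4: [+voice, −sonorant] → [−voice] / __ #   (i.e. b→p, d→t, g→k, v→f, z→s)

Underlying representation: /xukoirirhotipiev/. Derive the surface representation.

Rule 1 (regressive voicing assimilation): no segment meets the environment; /xukoirirhotipiev/ is unchanged.
Rule 2 (intervocalic voicing): /k/ is a voiceless stop between vowels /u/ and /o/, so it voices to [g]. /t/ is a voiceless stop between vowels /o/ and /i/, so it voices to [d]. /p/ is a voiceless stop between vowels /i/ and /i/, so it voices to [b]. /xukoirirhotipiev/ → xugoirirhodibiev.
Rule 3 (pre-rhotic lowering): /i/ is a high vowel immediately before /r/, so it lowers to [e]. /i/ is a high vowel immediately before /r/, so it lowers to [e]. /xugoirirhodibiev/ → xugoererhodibiev.
Rule 4 (final devoicing): /v/ is a voiced obstruent in word-final position, so it devoices to [f]. /xugoererhodibiev/ → xugoererhodibief.

xugoererhodibief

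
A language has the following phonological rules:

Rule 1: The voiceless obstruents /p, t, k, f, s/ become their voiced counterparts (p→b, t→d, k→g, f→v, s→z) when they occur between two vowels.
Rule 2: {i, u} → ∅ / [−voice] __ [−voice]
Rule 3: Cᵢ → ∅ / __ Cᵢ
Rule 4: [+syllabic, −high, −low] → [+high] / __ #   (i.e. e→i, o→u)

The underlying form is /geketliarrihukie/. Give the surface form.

gegetliarihugii

Rule 1 (intervocalic voicing): /k/ is a voiceless obstruent between vowels /e/ and /e/, so it voices to [g]. /k/ is a voiceless obstruent between vowels /u/ and /i/, so it voices to [g]. /geketliarrihukie/ → gegetliarrihugie.
Rule 2 (high vowel syncope): no segment meets the environment; /gegetliarrihugie/ is unchanged.
Rule 3 (degemination): /rr/ is a geminate; the first /r/ deletes. /gegetliarrihugie/ → gegetliarihugie.
Rule 4 (final vowel raising): /e/ is a mid vowel in word-final position, so it raises to [i]. /gegetliarihugie/ → gegetliarihugii.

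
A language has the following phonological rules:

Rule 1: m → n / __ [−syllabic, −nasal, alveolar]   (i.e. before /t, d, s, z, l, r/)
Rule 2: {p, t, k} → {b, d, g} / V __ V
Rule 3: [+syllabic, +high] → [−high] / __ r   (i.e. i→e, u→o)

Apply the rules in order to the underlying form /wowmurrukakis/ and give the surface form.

wowmorrugagis

Rule 1 (nasal place assimilation): no segment meets the environment; /wowmurrukakis/ is unchanged.
Rule 2 (intervocalic voicing): /k/ is a voiceless stop between vowels /u/ and /a/, so it voices to [g]. /k/ is a voiceless stop between vowels /a/ and /i/, so it voices to [g]. /wowmurrukakis/ → wowmurrugagis.
Rule 3 (pre-rhotic lowering): /u/ is a high vowel immediately before /r/, so it lowers to [o]. /wowmurrugagis/ → wowmorrugagis.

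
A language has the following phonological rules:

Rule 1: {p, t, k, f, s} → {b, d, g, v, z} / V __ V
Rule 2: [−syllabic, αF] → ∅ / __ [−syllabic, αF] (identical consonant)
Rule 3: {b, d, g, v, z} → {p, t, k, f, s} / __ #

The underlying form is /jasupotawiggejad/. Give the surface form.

jazubodawigejat

Rule 1 (intervocalic voicing): /s/ is a voiceless obstruent between vowels /a/ and /u/, so it voices to [z]. /p/ is a voiceless obstruent between vowels /u/ and /o/, so it voices to [b]. /t/ is a voiceless obstruent between vowels /o/ and /a/, so it voices to [d]. /jasupotawiggejad/ → jazubodawiggejad.
Rule 2 (degemination): /gg/ is a geminate; the first /g/ deletes. /jazubodawiggejad/ → jazubodawigejad.
Rule 3 (final devoicing): /d/ is a voiced obstruent in word-final position, so it devoices to [t]. /jazubodawigejad/ → jazubodawigejat.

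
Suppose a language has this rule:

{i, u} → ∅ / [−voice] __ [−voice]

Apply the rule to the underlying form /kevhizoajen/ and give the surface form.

kevhizoajen

No segment of /kevhizoajen/ meets the structural description of the rule, so the form surfaces unchanged.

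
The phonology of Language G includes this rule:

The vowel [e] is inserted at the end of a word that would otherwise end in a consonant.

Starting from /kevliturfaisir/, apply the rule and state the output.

kevliturfaisire

the form ends in the consonant /r/, so [e] is inserted word-finally.
Surface form: [kevliturfaisire].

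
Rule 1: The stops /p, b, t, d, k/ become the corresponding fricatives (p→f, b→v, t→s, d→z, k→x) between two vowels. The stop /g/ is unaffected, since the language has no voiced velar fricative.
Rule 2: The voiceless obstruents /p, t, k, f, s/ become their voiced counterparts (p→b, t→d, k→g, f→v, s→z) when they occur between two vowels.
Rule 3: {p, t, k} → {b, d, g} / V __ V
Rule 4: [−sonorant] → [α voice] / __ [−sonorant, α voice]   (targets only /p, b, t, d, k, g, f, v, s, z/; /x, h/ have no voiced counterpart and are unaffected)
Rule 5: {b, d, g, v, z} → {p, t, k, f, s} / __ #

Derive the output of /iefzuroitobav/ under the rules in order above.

Rule 1 (intervocalic spirantization): /t/ is a stop between vowels /i/ and /o/, so it spirantizes to the fricative [s]. /b/ is a stop between vowels /o/ and /a/, so it spirantizes to the fricative [v]. /iefzuroitobav/ → iefzuroisovav.
Rule 2 (intervocalic voicing): /s/ is a voiceless obstruent between vowels /i/ and /o/, so it voices to [z]. /iefzuroisovav/ → iefzuroizovav.
Rule 3 (intervocalic voicing): no segment meets the environment; /iefzuroizovav/ is unchanged.
Rule 4 (regressive voicing assimilation): /f/ precedes the voiced obstruent /z/, so it voices to [v] by assimilation. /iefzuroizovav/ → ievzuroizovav.
Rule 5 (final devoicing): /v/ is a voiced obstruent in word-final position, so it devoices to [f]. /ievzuroizovav/ → ievzuroizovaf.

ievzuroizovaf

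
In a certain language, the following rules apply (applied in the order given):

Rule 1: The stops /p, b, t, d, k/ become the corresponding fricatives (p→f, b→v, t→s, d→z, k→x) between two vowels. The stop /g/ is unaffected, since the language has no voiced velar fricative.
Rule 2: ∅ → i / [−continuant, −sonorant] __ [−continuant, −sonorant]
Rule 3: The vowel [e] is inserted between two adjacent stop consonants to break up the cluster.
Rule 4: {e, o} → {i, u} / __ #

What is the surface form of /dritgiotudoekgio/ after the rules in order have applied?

Rule 1 (intervocalic spirantization): /t/ is a stop between vowels /o/ and /u/, so it spirantizes to the fricative [s]. /d/ is a stop between vowels /u/ and /o/, so it spirantizes to the fricative [z]. /dritgiotudoekgio/ → dritgiosuzoekgio.
Rule 2 (stop-cluster i-epenthesis): /t/ and /g/ form a stop–stop cluster, so [i] is inserted between them. /k/ and /g/ form a stop–stop cluster, so [i] is inserted between them. /dritgiosuzoekgio/ → dritigiosuzoekigio.
Rule 3 (stop-cluster e-epenthesis): no segment meets the environment; /dritigiosuzoekigio/ is unchanged.
Rule 4 (final vowel raising): /o/ is a mid vowel in word-final position, so it raises to [u]. /dritigiosuzoekigio/ → dritigiosuzoekigiu.

dritigiosuzoekigiu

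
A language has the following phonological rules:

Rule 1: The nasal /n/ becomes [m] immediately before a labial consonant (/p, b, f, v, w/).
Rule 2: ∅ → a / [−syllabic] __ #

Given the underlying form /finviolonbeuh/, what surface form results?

fimviolombeuha

Rule 1 (nasal place assimilation): /n/ precedes the labial consonant /v/, so it assimilates in place to [m]. /n/ precedes the labial consonant /b/, so it assimilates in place to [m]. /finviolonbeuh/ → fimviolombeuh.
Rule 2 (final a-epenthesis): the form ends in the consonant /h/, so [a] is inserted word-finally. /fimviolombeuh/ → fimviolombeuha.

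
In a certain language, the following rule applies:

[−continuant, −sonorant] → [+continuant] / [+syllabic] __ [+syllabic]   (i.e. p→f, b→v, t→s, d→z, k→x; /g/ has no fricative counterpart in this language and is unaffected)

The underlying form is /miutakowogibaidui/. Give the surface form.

miusaxowogivaizui

/t/ is a stop between vowels /u/ and /a/, so it spirantizes to the fricative [s].
/k/ is a stop between vowels /a/ and /o/, so it spirantizes to the fricative [x].
/b/ is a stop between vowels /i/ and /a/, so it spirantizes to the fricative [v].
/d/ is a stop between vowels /i/ and /u/, so it spirantizes to the fricative [z].
Surface form: [miusaxowogivaizui].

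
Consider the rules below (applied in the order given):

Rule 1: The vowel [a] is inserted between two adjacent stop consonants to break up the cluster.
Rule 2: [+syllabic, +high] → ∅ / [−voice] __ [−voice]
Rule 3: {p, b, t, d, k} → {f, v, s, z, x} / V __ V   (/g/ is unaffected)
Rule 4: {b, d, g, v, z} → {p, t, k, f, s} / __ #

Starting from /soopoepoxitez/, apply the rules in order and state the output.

Rule 1 (stop-cluster a-epenthesis): no segment meets the environment; /soopoepoxitez/ is unchanged.
Rule 2 (high vowel syncope): /i/ is a high vowel flanked by voiceless consonants /x/ and /t/, so it deletes. /soopoepoxitez/ → soopoepoxtez.
Rule 3 (intervocalic spirantization): /p/ is a stop between vowels /o/ and /o/, so it spirantizes to the fricative [f]. /p/ is a stop between vowels /e/ and /o/, so it spirantizes to the fricative [f]. /soopoepoxtez/ → soofoefoxtez.
Rule 4 (final devoicing): /z/ is a voiced obstruent in word-final position, so it devoices to [s]. /soofoefoxtez/ → soofoefoxtes.

soofoefoxtes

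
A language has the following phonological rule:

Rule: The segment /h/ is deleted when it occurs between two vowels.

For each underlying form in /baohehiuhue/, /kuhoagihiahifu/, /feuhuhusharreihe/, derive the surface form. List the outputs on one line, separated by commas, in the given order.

baoeiuue, kuoagiiaifu, feuuusharreie

/baohehiuhue/: /h/ occurs between vowels /o/ and /e/, so it deletes. /h/ occurs between vowels /e/ and /i/, so it deletes. /h/ occurs between vowels /u/ and /u/, so it deletes. → [baoeiuue].
/kuhoagihiahifu/: /h/ occurs between vowels /u/ and /o/, so it deletes. /h/ occurs between vowels /i/ and /i/, so it deletes. /h/ occurs between vowels /a/ and /i/, so it deletes. → [kuoagiiaifu].
/feuhuhusharreihe/: /h/ occurs between vowels /u/ and /u/, so it deletes. /h/ occurs between vowels /u/ and /u/, so it deletes. /h/ occurs between vowels /i/ and /e/, so it deletes. → [feuuusharreie].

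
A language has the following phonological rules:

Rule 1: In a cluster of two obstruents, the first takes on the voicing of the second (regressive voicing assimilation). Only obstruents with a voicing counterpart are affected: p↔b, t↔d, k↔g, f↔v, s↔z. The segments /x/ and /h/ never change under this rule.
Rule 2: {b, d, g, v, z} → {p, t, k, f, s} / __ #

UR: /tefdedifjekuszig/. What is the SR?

Rule 1 (regressive voicing assimilation): /f/ precedes the voiced obstruent /d/, so it voices to [v] by assimilation. /s/ precedes the voiced obstruent /z/, so it voices to [z] by assimilation. /tefdedifjekuszig/ → tevdedifjekuzzig.
Rule 2 (final devoicing): /g/ is a voiced obstruent in word-final position, so it devoices to [k]. /tevdedifjekuzzig/ → tevdedifjekuzzik.

tevdedifjekuzzik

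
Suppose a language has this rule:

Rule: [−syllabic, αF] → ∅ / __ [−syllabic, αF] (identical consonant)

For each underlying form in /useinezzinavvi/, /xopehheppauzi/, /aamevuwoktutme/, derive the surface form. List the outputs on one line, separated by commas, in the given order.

/useinezzinavvi/: /zz/ is a geminate; the first /z/ deletes. /vv/ is a geminate; the first /v/ deletes. → [useinezinavi].
/xopehheppauzi/: /hh/ is a geminate; the first /h/ deletes. /pp/ is a geminate; the first /p/ deletes. → [xopehepauzi].
/aamevuwoktutme/: the rule's environment is not met; surfaces unchanged as [aamevuwoktutme].

useinezinavi, xopehepauzi, aamevuwoktutme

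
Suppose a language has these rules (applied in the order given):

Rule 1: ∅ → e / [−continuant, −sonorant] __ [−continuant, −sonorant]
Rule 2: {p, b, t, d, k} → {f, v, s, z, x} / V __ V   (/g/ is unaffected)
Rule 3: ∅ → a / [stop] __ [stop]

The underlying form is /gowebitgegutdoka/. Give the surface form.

gowevisegegusezoxa

Rule 1 (stop-cluster e-epenthesis): /t/ and /g/ form a stop–stop cluster, so [e] is inserted between them. /t/ and /d/ form a stop–stop cluster, so [e] is inserted between them. /gowebitgegutdoka/ → gowebitegegutedoka.
Rule 2 (intervocalic spirantization): /b/ is a stop between vowels /e/ and /i/, so it spirantizes to the fricative [v]. /t/ is a stop between vowels /i/ and /e/, so it spirantizes to the fricative [s]. /t/ is a stop between vowels /u/ and /e/, so it spirantizes to the fricative [s]. /d/ is a stop between vowels /e/ and /o/, so it spirantizes to the fricative [z]. /k/ is a stop between vowels /o/ and /a/, so it spirantizes to the fricative [x]. /gowebitegegutedoka/ → gowevisegegusezoxa.
Rule 3 (stop-cluster a-epenthesis): no segment meets the environment; /gowevisegegusezoxa/ is unchanged.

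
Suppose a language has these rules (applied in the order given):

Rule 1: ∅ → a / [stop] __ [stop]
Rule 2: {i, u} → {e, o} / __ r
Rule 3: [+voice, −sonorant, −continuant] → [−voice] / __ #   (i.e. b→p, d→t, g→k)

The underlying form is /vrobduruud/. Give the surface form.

vrobadoruut

Rule 1 (stop-cluster a-epenthesis): /b/ and /d/ form a stop–stop cluster, so [a] is inserted between them. /vrobduruud/ → vrobaduruud.
Rule 2 (pre-rhotic lowering): /u/ is a high vowel immediately before /r/, so it lowers to [o]. /vrobaduruud/ → vrobadoruud.
Rule 3 (final devoicing): /d/ is a voiced stop in word-final position, so it devoices to [t]. /vrobadoruud/ → vrobadoruut.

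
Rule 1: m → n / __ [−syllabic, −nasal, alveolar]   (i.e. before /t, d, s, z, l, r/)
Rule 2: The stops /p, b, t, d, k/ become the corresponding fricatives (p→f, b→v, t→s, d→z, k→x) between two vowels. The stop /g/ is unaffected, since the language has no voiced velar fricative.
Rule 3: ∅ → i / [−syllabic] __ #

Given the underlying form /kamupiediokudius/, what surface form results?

Rule 1 (nasal place assimilation): no segment meets the environment; /kamupiediokudius/ is unchanged.
Rule 2 (intervocalic spirantization): /p/ is a stop between vowels /u/ and /i/, so it spirantizes to the fricative [f]. /d/ is a stop between vowels /e/ and /i/, so it spirantizes to the fricative [z]. /k/ is a stop between vowels /o/ and /u/, so it spirantizes to the fricative [x]. /d/ is a stop between vowels /u/ and /i/, so it spirantizes to the fricative [z]. /kamupiediokudius/ → kamufiezioxuzius.
Rule 3 (final i-epenthesis): the form ends in the consonant /s/, so [i] is inserted word-finally. /kamufiezioxuzius/ → kamufiezioxuziusi.

kamufiezioxuziusi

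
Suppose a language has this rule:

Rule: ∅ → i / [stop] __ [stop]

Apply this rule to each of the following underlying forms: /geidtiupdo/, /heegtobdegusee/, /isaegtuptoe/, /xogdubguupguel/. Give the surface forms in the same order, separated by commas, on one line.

/geidtiupdo/: /d/ and /t/ form a stop–stop cluster, so [i] is inserted between them. /p/ and /d/ form a stop–stop cluster, so [i] is inserted between them. → [geiditiupido].
/heegtobdegusee/: /g/ and /t/ form a stop–stop cluster, so [i] is inserted between them. /b/ and /d/ form a stop–stop cluster, so [i] is inserted between them. → [heegitobidegusee].
/isaegtuptoe/: /g/ and /t/ form a stop–stop cluster, so [i] is inserted between them. /p/ and /t/ form a stop–stop cluster, so [i] is inserted between them. → [isaegitupitoe].
/xogdubguupguel/: /g/ and /d/ form a stop–stop cluster, so [i] is inserted between them. /b/ and /g/ form a stop–stop cluster, so [i] is inserted between them. /p/ and /g/ form a stop–stop cluster, so [i] is inserted between them. → [xogidubiguupiguel].

geiditiupido, heegitobidegusee, isaegitupitoe, xogidubiguupiguel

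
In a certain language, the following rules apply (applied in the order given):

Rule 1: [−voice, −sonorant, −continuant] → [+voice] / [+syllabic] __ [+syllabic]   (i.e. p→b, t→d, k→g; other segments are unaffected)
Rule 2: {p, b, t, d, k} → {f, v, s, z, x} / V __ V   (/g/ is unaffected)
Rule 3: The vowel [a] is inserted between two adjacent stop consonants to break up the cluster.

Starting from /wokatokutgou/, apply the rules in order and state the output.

wogazogutagou

Rule 1 (intervocalic voicing): /k/ is a voiceless stop between vowels /o/ and /a/, so it voices to [g]. /t/ is a voiceless stop between vowels /a/ and /o/, so it voices to [d]. /k/ is a voiceless stop between vowels /o/ and /u/, so it voices to [g]. /wokatokutgou/ → wogadogutgou.
Rule 2 (intervocalic spirantization): /d/ is a stop between vowels /a/ and /o/, so it spirantizes to the fricative [z]. /wogadogutgou/ → wogazogutgou.
Rule 3 (stop-cluster a-epenthesis): /t/ and /g/ form a stop–stop cluster, so [a] is inserted between them. /wogazogutgou/ → wogazogutagou.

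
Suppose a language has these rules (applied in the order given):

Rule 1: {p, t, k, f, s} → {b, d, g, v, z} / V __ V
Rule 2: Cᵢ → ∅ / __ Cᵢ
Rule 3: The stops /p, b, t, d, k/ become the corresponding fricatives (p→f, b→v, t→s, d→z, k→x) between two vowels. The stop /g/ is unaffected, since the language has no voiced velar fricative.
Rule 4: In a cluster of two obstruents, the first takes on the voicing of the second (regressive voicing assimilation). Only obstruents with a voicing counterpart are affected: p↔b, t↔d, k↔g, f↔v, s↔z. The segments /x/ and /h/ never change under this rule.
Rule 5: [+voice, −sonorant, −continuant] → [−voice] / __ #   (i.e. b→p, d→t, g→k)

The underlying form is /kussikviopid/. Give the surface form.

Rule 1 (intervocalic voicing): /p/ is a voiceless obstruent between vowels /o/ and /i/, so it voices to [b]. /kussikviopid/ → kussikviobid.
Rule 2 (degemination): /ss/ is a geminate; the first /s/ deletes. /kussikviobid/ → kusikviobid.
Rule 3 (intervocalic spirantization): /b/ is a stop between vowels /o/ and /i/, so it spirantizes to the fricative [v]. /kusikviobid/ → kusikviovid.
Rule 4 (regressive voicing assimilation): /k/ precedes the voiced obstruent /v/, so it voices to [g] by assimilation. /kusikviovid/ → kusigviovid.
Rule 5 (final devoicing): /d/ is a voiced stop in word-final position, so it devoices to [t]. /kusigviovid/ → kusigviovit.

kusigviovit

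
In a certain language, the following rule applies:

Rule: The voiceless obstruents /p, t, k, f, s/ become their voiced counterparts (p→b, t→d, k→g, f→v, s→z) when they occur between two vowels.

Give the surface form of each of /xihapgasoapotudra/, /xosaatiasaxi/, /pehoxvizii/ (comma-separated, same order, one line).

/xihapgasoapotudra/: /s/ is a voiceless obstruent between vowels /a/ and /o/, so it voices to [z]. /p/ is a voiceless obstruent between vowels /a/ and /o/, so it voices to [b]. /t/ is a voiceless obstruent between vowels /o/ and /u/, so it voices to [d]. → [xihapgazoabodudra].
/xosaatiasaxi/: /s/ is a voiceless obstruent between vowels /o/ and /a/, so it voices to [z]. /t/ is a voiceless obstruent between vowels /a/ and /i/, so it voices to [d]. /s/ is a voiceless obstruent between vowels /a/ and /a/, so it voices to [z]. → [xozaadiazaxi].
/pehoxvizii/: the rule's environment is not met; surfaces unchanged as [pehoxvizii].

xihapgazoabodudra, xozaadiazaxi, pehoxvizii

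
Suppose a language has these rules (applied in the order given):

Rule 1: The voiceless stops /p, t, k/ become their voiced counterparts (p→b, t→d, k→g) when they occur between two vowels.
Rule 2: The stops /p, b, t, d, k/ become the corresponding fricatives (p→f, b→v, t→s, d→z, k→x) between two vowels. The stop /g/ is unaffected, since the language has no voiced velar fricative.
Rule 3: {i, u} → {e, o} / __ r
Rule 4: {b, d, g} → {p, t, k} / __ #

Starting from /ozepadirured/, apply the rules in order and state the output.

ozevazeroret

Rule 1 (intervocalic voicing): /p/ is a voiceless stop between vowels /e/ and /a/, so it voices to [b]. /ozepadirured/ → ozebadirured.
Rule 2 (intervocalic spirantization): /b/ is a stop between vowels /e/ and /a/, so it spirantizes to the fricative [v]. /d/ is a stop between vowels /a/ and /i/, so it spirantizes to the fricative [z]. /ozebadirured/ → ozevazirured.
Rule 3 (pre-rhotic lowering): /i/ is a high vowel immediately before /r/, so it lowers to [e]. /u/ is a high vowel immediately before /r/, so it lowers to [o]. /ozevazirured/ → ozevazerored.
Rule 4 (final devoicing): /d/ is a voiced stop in word-final position, so it devoices to [t]. /ozevazerored/ → ozevazeroret.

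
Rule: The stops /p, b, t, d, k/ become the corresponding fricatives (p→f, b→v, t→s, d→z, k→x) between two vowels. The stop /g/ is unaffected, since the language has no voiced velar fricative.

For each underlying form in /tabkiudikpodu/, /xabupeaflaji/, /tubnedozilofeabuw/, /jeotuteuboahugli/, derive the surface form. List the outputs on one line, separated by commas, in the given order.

/tabkiudikpodu/: /d/ is a stop between vowels /u/ and /i/, so it spirantizes to the fricative [z]. /d/ is a stop between vowels /o/ and /u/, so it spirantizes to the fricative [z]. → [tabkiuzikpozu].
/xabupeaflaji/: /b/ is a stop between vowels /a/ and /u/, so it spirantizes to the fricative [v]. /p/ is a stop between vowels /u/ and /e/, so it spirantizes to the fricative [f]. → [xavufeaflaji].
/tubnedozilofeabuw/: /d/ is a stop between vowels /e/ and /o/, so it spirantizes to the fricative [z]. /b/ is a stop between vowels /a/ and /u/, so it spirantizes to the fricative [v]. → [tubnezozilofeavuw].
/jeotuteuboahugli/: /t/ is a stop between vowels /o/ and /u/, so it spirantizes to the fricative [s]. /t/ is a stop between vowels /u/ and /e/, so it spirantizes to the fricative [s]. /b/ is a stop between vowels /u/ and /o/, so it spirantizes to the fricative [v]. → [jeosuseuvoahugli].

tabkiuzikpozu, xavufeaflaji, tubnezozilofeavuw, jeosuseuvoahugli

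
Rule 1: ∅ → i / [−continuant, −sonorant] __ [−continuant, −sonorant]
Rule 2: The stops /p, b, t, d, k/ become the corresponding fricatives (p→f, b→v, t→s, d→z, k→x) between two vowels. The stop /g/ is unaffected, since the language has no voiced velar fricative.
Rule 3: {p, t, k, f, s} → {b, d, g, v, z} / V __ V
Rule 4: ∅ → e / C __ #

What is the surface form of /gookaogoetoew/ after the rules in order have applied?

Rule 1 (stop-cluster i-epenthesis): no segment meets the environment; /gookaogoetoew/ is unchanged.
Rule 2 (intervocalic spirantization): /k/ is a stop between vowels /o/ and /a/, so it spirantizes to the fricative [x]. /t/ is a stop between vowels /e/ and /o/, so it spirantizes to the fricative [s]. /gookaogoetoew/ → gooxaogoesoew.
Rule 3 (intervocalic voicing): /s/ is a voiceless obstruent between vowels /e/ and /o/, so it voices to [z]. /gooxaogoesoew/ → gooxaogoezoew.
Rule 4 (final e-epenthesis): the form ends in the consonant /w/, so [e] is inserted word-finally. /gooxaogoezoew/ → gooxaogoezoewe.

gooxaogoezoewe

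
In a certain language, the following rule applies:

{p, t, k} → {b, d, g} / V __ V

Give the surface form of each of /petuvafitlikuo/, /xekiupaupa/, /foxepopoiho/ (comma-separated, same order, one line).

peduvafitliguo, xegiubauba, foxeboboiho

/petuvafitlikuo/: /t/ is a voiceless stop between vowels /e/ and /u/, so it voices to [d]. /k/ is a voiceless stop between vowels /i/ and /u/, so it voices to [g]. → [peduvafitliguo].
/xekiupaupa/: /k/ is a voiceless stop between vowels /e/ and /i/, so it voices to [g]. /p/ is a voiceless stop between vowels /u/ and /a/, so it voices to [b]. /p/ is a voiceless stop between vowels /u/ and /a/, so it voices to [b]. → [xegiubauba].
/foxepopoiho/: /p/ is a voiceless stop between vowels /e/ and /o/, so it voices to [b]. /p/ is a voiceless stop between vowels /o/ and /o/, so it voices to [b]. → [foxeboboiho].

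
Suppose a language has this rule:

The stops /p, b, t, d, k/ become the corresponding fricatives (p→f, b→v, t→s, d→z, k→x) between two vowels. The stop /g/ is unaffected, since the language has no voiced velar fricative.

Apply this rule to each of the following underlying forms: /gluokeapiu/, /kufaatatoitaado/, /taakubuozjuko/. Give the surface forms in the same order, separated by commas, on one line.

gluoxeafiu, kufaasasoisaazo, taaxuvuozjuxo

/gluokeapiu/: /k/ is a stop between vowels /o/ and /e/, so it spirantizes to the fricative [x]. /p/ is a stop between vowels /a/ and /i/, so it spirantizes to the fricative [f]. → [gluoxeafiu].
/kufaatatoitaado/: /t/ is a stop between vowels /a/ and /a/, so it spirantizes to the fricative [s]. /t/ is a stop between vowels /a/ and /o/, so it spirantizes to the fricative [s]. /t/ is a stop between vowels /i/ and /a/, so it spirantizes to the fricative [s]. /d/ is a stop between vowels /a/ and /o/, so it spirantizes to the fricative [z]. → [kufaasasoisaazo].
/taakubuozjuko/: /k/ is a stop between vowels /a/ and /u/, so it spirantizes to the fricative [x]. /b/ is a stop between vowels /u/ and /u/, so it spirantizes to the fricative [v]. /k/ is a stop between vowels /u/ and /o/, so it spirantizes to the fricative [x]. → [taaxuvuozjuxo].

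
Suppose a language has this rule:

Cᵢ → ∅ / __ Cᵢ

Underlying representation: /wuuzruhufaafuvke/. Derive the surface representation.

wuuzruhufaafuvke

No segment of /wuuzruhufaafuvke/ meets the structural description of the rule, so the form surfaces unchanged.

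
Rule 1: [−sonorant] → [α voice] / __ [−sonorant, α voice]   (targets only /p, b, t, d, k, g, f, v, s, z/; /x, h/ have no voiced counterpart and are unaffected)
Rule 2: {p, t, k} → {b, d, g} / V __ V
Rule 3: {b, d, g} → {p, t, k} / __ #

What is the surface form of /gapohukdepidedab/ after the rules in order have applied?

gabohugdebidedap

Rule 1 (regressive voicing assimilation): /k/ precedes the voiced obstruent /d/, so it voices to [g] by assimilation. /gapohukdepidedab/ → gapohugdepidedab.
Rule 2 (intervocalic voicing): /p/ is a voiceless stop between vowels /a/ and /o/, so it voices to [b]. /p/ is a voiceless stop between vowels /e/ and /i/, so it voices to [b]. /gapohugdepidedab/ → gabohugdebidedab.
Rule 3 (final devoicing): /b/ is a voiced stop in word-final position, so it devoices to [p]. /gabohugdebidedab/ → gabohugdebidedap.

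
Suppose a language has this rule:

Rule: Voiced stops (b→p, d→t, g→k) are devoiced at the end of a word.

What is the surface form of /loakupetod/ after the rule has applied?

loakupetot

/d/ is a voiced stop in word-final position, so it devoices to [t].
Surface form: [loakupetot].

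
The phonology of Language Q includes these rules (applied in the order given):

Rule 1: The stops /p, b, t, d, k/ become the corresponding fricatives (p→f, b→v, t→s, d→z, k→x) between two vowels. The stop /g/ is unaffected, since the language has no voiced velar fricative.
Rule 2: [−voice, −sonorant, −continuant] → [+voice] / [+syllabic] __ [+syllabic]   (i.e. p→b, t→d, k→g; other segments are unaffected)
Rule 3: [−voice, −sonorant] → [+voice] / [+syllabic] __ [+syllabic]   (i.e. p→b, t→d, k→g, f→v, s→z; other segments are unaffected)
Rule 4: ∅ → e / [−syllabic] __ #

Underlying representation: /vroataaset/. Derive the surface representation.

vroazaazete

Rule 1 (intervocalic spirantization): /t/ is a stop between vowels /a/ and /a/, so it spirantizes to the fricative [s]. /vroataaset/ → vroasaaset.
Rule 2 (intervocalic voicing): no segment meets the environment; /vroasaaset/ is unchanged.
Rule 3 (intervocalic voicing): /s/ is a voiceless obstruent between vowels /a/ and /a/, so it voices to [z]. /s/ is a voiceless obstruent between vowels /a/ and /e/, so it voices to [z]. /vroasaaset/ → vroazaazet.
Rule 4 (final e-epenthesis): the form ends in the consonant /t/, so [e] is inserted word-finally. /vroazaazet/ → vroazaazete.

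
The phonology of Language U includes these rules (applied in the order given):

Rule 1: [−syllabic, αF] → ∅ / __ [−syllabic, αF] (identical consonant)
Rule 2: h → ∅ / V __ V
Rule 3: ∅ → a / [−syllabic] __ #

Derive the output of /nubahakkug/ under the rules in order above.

Rule 1 (degemination): /kk/ is a geminate; the first /k/ deletes. /nubahakkug/ → nubahakug.
Rule 2 (intervocalic h-deletion): /h/ occurs between vowels /a/ and /a/, so it deletes. /nubahakug/ → nubaakug.
Rule 3 (final a-epenthesis): the form ends in the consonant /g/, so [a] is inserted word-finally. /nubaakug/ → nubaakuga.

nubaakuga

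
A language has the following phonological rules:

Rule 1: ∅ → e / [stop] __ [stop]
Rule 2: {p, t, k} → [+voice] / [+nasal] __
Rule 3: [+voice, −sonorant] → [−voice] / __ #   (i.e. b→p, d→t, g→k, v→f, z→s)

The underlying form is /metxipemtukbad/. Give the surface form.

Rule 1 (stop-cluster e-epenthesis): /k/ and /b/ form a stop–stop cluster, so [e] is inserted between them. /metxipemtukbad/ → metxipemtukebad.
Rule 2 (post-nasal voicing): /t/ is a voiceless stop immediately after the nasal /m/, so it voices to [d]. /metxipemtukebad/ → metxipemdukebad.
Rule 3 (final devoicing): /d/ is a voiced obstruent in word-final position, so it devoices to [t]. /metxipemdukebad/ → metxipemdukebat.

metxipemdukebat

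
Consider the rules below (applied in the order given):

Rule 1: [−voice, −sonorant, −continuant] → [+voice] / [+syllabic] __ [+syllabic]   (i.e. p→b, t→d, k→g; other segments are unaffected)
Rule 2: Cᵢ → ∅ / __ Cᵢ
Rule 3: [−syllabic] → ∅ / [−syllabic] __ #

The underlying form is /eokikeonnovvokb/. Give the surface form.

eogigeonovok

Rule 1 (intervocalic voicing): /k/ is a voiceless stop between vowels /o/ and /i/, so it voices to [g]. /k/ is a voiceless stop between vowels /i/ and /e/, so it voices to [g]. /eokikeonnovvokb/ → eogigeonnovvokb.
Rule 2 (degemination): /nn/ is a geminate; the first /n/ deletes. /vv/ is a geminate; the first /v/ deletes. /eogigeonnovvokb/ → eogigeonovokb.
Rule 3 (final cluster simplification): /b/ is the second consonant of a word-final cluster /kb/, so it deletes. /eogigeonovokb/ → eogigeonovok.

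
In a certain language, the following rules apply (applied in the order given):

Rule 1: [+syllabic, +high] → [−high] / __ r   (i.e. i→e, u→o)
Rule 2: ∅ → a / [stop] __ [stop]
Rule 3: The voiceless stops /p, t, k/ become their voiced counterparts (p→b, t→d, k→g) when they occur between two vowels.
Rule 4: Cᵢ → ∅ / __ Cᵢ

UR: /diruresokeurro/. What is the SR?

Rule 1 (pre-rhotic lowering): /i/ is a high vowel immediately before /r/, so it lowers to [e]. /u/ is a high vowel immediately before /r/, so it lowers to [o]. /u/ is a high vowel immediately before /r/, so it lowers to [o]. /diruresokeurro/ → deroresokeorro.
Rule 2 (stop-cluster a-epenthesis): no segment meets the environment; /deroresokeorro/ is unchanged.
Rule 3 (intervocalic voicing): /k/ is a voiceless stop between vowels /o/ and /e/, so it voices to [g]. /deroresokeorro/ → deroresogeorro.
Rule 4 (degemination): /rr/ is a geminate; the first /r/ deletes. /deroresogeorro/ → deroresogeoro.

deroresogeoro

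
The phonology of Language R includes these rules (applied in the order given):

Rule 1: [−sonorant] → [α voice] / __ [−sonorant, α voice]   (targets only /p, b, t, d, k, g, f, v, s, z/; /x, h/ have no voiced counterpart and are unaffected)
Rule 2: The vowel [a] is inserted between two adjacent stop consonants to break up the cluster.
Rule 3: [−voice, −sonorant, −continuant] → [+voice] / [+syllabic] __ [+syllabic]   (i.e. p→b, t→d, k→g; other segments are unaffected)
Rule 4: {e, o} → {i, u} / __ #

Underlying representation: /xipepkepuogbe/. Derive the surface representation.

xibebagebuogabi

Rule 1 (regressive voicing assimilation): no segment meets the environment; /xipepkepuogbe/ is unchanged.
Rule 2 (stop-cluster a-epenthesis): /p/ and /k/ form a stop–stop cluster, so [a] is inserted between them. /g/ and /b/ form a stop–stop cluster, so [a] is inserted between them. /xipepkepuogbe/ → xipepakepuogabe.
Rule 3 (intervocalic voicing): /p/ is a voiceless stop between vowels /i/ and /e/, so it voices to [b]. /p/ is a voiceless stop between vowels /e/ and /a/, so it voices to [b]. /k/ is a voiceless stop between vowels /a/ and /e/, so it voices to [g]. /p/ is a voiceless stop between vowels /e/ and /u/, so it voices to [b]. /xipepakepuogabe/ → xibebagebuogabe.
Rule 4 (final vowel raising): /e/ is a mid vowel in word-final position, so it raises to [i]. /xibebagebuogabe/ → xibebagebuogabi.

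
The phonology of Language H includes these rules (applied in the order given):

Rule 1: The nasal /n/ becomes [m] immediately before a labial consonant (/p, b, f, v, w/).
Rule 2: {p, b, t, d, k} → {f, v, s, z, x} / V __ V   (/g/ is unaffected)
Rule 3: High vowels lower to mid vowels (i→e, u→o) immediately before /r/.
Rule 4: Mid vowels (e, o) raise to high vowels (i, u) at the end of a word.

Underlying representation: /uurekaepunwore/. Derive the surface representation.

uorexaefumwori

Rule 1 (nasal place assimilation): /n/ precedes the labial consonant /w/, so it assimilates in place to [m]. /uurekaepunwore/ → uurekaepumwore.
Rule 2 (intervocalic spirantization): /k/ is a stop between vowels /e/ and /a/, so it spirantizes to the fricative [x]. /p/ is a stop between vowels /e/ and /u/, so it spirantizes to the fricative [f]. /uurekaepumwore/ → uurexaefumwore.
Rule 3 (pre-rhotic lowering): /u/ is a high vowel immediately before /r/, so it lowers to [o]. /uurexaefumwore/ → uorexaefumwore.
Rule 4 (final vowel raising): /e/ is a mid vowel in word-final position, so it raises to [i]. /uorexaefumwore/ → uorexaefumwori.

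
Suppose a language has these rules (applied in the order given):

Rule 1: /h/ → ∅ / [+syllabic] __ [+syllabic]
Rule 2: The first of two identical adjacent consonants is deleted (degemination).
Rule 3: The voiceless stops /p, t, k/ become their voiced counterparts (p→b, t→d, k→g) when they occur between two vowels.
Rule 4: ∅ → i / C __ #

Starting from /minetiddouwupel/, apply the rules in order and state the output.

Rule 1 (intervocalic h-deletion): no segment meets the environment; /minetiddouwupel/ is unchanged.
Rule 2 (degemination): /dd/ is a geminate; the first /d/ deletes. /minetiddouwupel/ → minetidouwupel.
Rule 3 (intervocalic voicing): /t/ is a voiceless stop between vowels /e/ and /i/, so it voices to [d]. /p/ is a voiceless stop between vowels /u/ and /e/, so it voices to [b]. /minetidouwupel/ → minedidouwubel.
Rule 4 (final i-epenthesis): the form ends in the consonant /l/, so [i] is inserted word-finally. /minedidouwubel/ → minedidouwubeli.

minedidouwubeli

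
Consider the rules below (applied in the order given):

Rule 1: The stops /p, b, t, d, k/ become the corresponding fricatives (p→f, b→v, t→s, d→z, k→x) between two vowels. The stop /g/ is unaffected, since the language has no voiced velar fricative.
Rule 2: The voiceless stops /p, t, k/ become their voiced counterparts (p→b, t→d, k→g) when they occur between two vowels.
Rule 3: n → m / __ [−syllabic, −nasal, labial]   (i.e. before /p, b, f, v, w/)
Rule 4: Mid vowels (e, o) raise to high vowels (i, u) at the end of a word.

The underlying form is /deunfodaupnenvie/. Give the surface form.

Rule 1 (intervocalic spirantization): /d/ is a stop between vowels /o/ and /a/, so it spirantizes to the fricative [z]. /deunfodaupnenvie/ → deunfozaupnenvie.
Rule 2 (intervocalic voicing): no segment meets the environment; /deunfozaupnenvie/ is unchanged.
Rule 3 (nasal place assimilation): /n/ precedes the labial consonant /f/, so it assimilates in place to [m]. /n/ precedes the labial consonant /v/, so it assimilates in place to [m]. /deunfozaupnenvie/ → deumfozaupnemvie.
Rule 4 (final vowel raising): /e/ is a mid vowel in word-final position, so it raises to [i]. /deumfozaupnemvie/ → deumfozaupnemvii.

deumfozaupnemvii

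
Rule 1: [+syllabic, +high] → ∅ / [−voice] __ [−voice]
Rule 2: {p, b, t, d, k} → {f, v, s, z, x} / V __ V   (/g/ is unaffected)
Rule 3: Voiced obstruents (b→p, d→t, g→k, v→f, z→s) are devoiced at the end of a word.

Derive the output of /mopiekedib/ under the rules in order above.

mofiexezip

Rule 1 (high vowel syncope): no segment meets the environment; /mopiekedib/ is unchanged.
Rule 2 (intervocalic spirantization): /p/ is a stop between vowels /o/ and /i/, so it spirantizes to the fricative [f]. /k/ is a stop between vowels /e/ and /e/, so it spirantizes to the fricative [x]. /d/ is a stop between vowels /e/ and /i/, so it spirantizes to the fricative [z]. /mopiekedib/ → mofiexezib.
Rule 3 (final devoicing): /b/ is a voiced obstruent in word-final position, so it devoices to [p]. /mofiexezib/ → mofiexezip.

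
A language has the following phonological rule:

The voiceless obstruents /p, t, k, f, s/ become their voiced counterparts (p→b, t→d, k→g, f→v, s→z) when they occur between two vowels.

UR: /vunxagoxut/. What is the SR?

vunxagoxut

No segment of /vunxagoxut/ meets the structural description of the rule, so the form surfaces unchanged.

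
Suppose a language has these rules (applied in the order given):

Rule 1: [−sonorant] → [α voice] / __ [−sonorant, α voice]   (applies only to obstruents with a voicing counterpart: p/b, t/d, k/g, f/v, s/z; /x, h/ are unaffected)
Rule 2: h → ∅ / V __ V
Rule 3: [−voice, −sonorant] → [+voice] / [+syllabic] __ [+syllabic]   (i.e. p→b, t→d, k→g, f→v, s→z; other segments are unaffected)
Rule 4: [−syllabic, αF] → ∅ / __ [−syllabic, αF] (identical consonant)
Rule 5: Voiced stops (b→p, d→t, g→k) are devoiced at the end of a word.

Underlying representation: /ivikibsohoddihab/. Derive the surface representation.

Rule 1 (regressive voicing assimilation): /b/ precedes the voiceless obstruent /s/, so it devoices to [p] by assimilation. /ivikibsohoddihab/ → ivikipsohoddihab.
Rule 2 (intervocalic h-deletion): /h/ occurs between vowels /o/ and /o/, so it deletes. /h/ occurs between vowels /i/ and /a/, so it deletes. /ivikipsohoddihab/ → ivikipsooddiab.
Rule 3 (intervocalic voicing): /k/ is a voiceless obstruent between vowels /i/ and /i/, so it voices to [g]. /ivikipsooddiab/ → ivigipsooddiab.
Rule 4 (degemination): /dd/ is a geminate; the first /d/ deletes. /ivigipsooddiab/ → ivigipsoodiab.
Rule 5 (final devoicing): /b/ is a voiced stop in word-final position, so it devoices to [p]. /ivigipsoodiab/ → ivigipsoodiap.

ivigipsoodiap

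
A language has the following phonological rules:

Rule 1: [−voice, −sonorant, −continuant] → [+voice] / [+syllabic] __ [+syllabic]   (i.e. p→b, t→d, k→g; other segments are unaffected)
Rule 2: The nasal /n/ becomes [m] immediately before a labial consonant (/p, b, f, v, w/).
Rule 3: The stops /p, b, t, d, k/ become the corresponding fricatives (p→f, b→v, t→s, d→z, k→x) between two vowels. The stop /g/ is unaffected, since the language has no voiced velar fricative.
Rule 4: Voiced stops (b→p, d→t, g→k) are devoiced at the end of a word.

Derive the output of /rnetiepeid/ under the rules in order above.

Rule 1 (intervocalic voicing): /t/ is a voiceless stop between vowels /e/ and /i/, so it voices to [d]. /p/ is a voiceless stop between vowels /e/ and /e/, so it voices to [b]. /rnetiepeid/ → rnediebeid.
Rule 2 (nasal place assimilation): no segment meets the environment; /rnediebeid/ is unchanged.
Rule 3 (intervocalic spirantization): /d/ is a stop between vowels /e/ and /i/, so it spirantizes to the fricative [z]. /b/ is a stop between vowels /e/ and /e/, so it spirantizes to the fricative [v]. /rnediebeid/ → rnezieveid.
Rule 4 (final devoicing): /d/ is a voiced stop in word-final position, so it devoices to [t]. /rnezieveid/ → rnezieveit.

rnezieveit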